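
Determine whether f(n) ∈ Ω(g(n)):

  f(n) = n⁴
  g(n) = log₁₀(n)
True

f(n) = n⁴ is O(n⁴), and g(n) = log₁₀(n) is O(log n).
Since O(n⁴) grows at least as fast as O(log n), f(n) = Ω(g(n)) is true.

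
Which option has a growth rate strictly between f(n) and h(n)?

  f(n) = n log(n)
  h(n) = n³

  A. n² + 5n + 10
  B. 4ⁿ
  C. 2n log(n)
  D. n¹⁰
A

We need g(n) with n log(n) = o(g(n)) and g(n) = o(n³), i.e. O(n log n) ≺ g ≺ O(n³).
Check each option:
  A. n² + 5n + 10 — O(n²) is strictly between O(n log n) and O(n³) ✓
  B. 4ⁿ — O(4ⁿ) does not grow strictly slower than h(n)
  C. 2n log(n) — O(n log n) does not grow strictly faster than f(n)
  D. n¹⁰ — O(n¹⁰) does not grow strictly slower than h(n)

Only option A (n² + 5n + 10) lies strictly between.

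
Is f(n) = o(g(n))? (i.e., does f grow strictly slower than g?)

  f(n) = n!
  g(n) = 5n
False

f(n) = n! is O(n!), and g(n) = 5n is O(n).
Since O(n!) grows faster than or equal to O(n), f(n) = o(g(n)) is false.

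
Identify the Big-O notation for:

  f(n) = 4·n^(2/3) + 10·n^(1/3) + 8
O(n^(2/3))

The dominant term in 4·n^(2/3) + 10·n^(1/3) + 8 is 4·n^(2/3), which is Θ(n^(2/3)).
Lower-order terms (10·n^(1/3), 8) are asymptotically negligible.
Constants are absorbed, so the tightest bound is O(n^(2/3)).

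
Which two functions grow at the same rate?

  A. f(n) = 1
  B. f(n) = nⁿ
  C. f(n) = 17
A and C

Examining each function:
  A. 1 is O(1)
  B. nⁿ is O(nⁿ)
  C. 17 is O(1)

Functions A and C both have the same complexity class.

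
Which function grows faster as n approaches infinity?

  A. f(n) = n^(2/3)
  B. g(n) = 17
A

f(n) = n^(2/3) is O(n^(2/3)), while g(n) = 17 is O(1).
Since O(n^(2/3)) grows faster than O(1), f(n) dominates.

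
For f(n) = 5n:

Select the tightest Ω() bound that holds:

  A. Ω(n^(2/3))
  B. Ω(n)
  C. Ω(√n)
B

f(n) = 5n is Ω(n).
All listed options are valid Big-Ω bounds (lower bounds),
but Ω(n) is the tightest (largest valid bound).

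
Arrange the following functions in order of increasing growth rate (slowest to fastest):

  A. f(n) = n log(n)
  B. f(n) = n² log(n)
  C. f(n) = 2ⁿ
A < B < C

Comparing growth rates:
A = n log(n) is O(n log n)
B = n² log(n) is O(n² log n)
C = 2ⁿ is O(2ⁿ)

Therefore, the order from slowest to fastest is: A < B < C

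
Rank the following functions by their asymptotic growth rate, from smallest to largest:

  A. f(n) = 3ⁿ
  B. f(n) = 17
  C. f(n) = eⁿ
B < C < A

Comparing growth rates:
B = 17 is O(1)
C = eⁿ is O(eⁿ)
A = 3ⁿ is O(3ⁿ)

Therefore, the order from slowest to fastest is: B < C < A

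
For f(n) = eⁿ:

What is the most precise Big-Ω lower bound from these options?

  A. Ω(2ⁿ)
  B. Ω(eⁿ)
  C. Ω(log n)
B

f(n) = eⁿ is Ω(eⁿ).
All listed options are valid Big-Ω bounds (lower bounds),
but Ω(eⁿ) is the tightest (largest valid bound).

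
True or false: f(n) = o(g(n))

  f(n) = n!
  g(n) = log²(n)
False

f(n) = n! is O(n!), and g(n) = log²(n) is O(log² n).
Since O(n!) grows faster than or equal to O(log² n), f(n) = o(g(n)) is false.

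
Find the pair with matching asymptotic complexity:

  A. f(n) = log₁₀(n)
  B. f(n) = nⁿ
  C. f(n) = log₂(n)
A and C

Examining each function:
  A. log₁₀(n) is O(log n)
  B. nⁿ is O(nⁿ)
  C. log₂(n) is O(log n)

Functions A and C both have the same complexity class.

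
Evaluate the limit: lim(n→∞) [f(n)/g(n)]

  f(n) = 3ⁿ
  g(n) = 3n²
∞

Since 3ⁿ (O(3ⁿ)) grows faster than 3n² (O(n²)),
the ratio f(n)/g(n) → ∞ as n → ∞.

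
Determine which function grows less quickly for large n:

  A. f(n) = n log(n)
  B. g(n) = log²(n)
B

f(n) = n log(n) is O(n log n), while g(n) = log²(n) is O(log² n).
Since O(log² n) grows slower than O(n log n), g(n) is dominated.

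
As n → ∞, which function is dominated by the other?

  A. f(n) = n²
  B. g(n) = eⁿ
A

f(n) = n² is O(n²), while g(n) = eⁿ is O(eⁿ).
Since O(n²) grows slower than O(eⁿ), f(n) is dominated.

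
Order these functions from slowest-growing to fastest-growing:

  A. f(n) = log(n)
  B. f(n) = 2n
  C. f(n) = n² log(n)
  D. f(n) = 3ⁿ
A < B < C < D

Comparing growth rates:
A = log(n) is O(log n)
B = 2n is O(n)
C = n² log(n) is O(n² log n)
D = 3ⁿ is O(3ⁿ)

Therefore, the order from slowest to fastest is: A < B < C < D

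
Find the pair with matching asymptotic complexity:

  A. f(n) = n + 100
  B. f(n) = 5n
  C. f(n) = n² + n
A and B

Examining each function:
  A. n + 100 is O(n)
  B. 5n is O(n)
  C. n² + n is O(n²)

Functions A and B both have the same complexity class.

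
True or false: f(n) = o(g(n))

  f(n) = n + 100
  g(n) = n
False

f(n) = n + 100 is O(n), and g(n) = n is O(n).
Since they have the same growth rate, f(n) = o(g(n)) is false.
(f = o(g) requires f to grow strictly slower, not equal.)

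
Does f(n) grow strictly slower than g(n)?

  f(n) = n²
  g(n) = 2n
False

f(n) = n² is O(n²), and g(n) = 2n is O(n).
Since O(n²) grows faster than or equal to O(n), f(n) = o(g(n)) is false.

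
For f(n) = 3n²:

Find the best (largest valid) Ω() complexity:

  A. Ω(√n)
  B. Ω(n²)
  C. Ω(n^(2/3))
B

f(n) = 3n² is Ω(n²).
All listed options are valid Big-Ω bounds (lower bounds),
but Ω(n²) is the tightest (largest valid bound).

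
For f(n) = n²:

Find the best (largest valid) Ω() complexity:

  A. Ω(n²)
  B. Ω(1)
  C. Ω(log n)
A

f(n) = n² is Ω(n²).
All listed options are valid Big-Ω bounds (lower bounds),
but Ω(n²) is the tightest (largest valid bound).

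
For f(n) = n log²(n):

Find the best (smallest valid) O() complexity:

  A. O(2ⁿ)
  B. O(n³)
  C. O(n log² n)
C

f(n) = n log²(n) is O(n log² n).
All listed options are valid Big-O bounds (upper bounds),
but O(n log² n) is the tightest (smallest valid bound).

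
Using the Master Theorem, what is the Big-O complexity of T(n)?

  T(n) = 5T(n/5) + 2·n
Θ(n log n)

Master Theorem: a = 5, b = 5, f(n) = 2·n.
Compute the critical exponent d = log₅(5) = 1.
Compare f(n) = Θ(n) against n^d:
  k = 1 = d, so f(n) = Θ(n^d) — Case 2.
  Work is balanced across levels: T(n) = Θ(n^d log n) = Θ(n log n).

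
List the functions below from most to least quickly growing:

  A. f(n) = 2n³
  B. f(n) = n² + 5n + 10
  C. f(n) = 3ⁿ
C > A > B

Comparing growth rates:
C = 3ⁿ is O(3ⁿ)
A = 2n³ is O(n³)
B = n² + 5n + 10 is O(n²)

Therefore, the order from fastest to slowest is: C > A > B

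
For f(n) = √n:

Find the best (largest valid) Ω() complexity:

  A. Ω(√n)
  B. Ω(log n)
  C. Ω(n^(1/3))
A

f(n) = √n is Ω(√n).
All listed options are valid Big-Ω bounds (lower bounds),
but Ω(√n) is the tightest (largest valid bound).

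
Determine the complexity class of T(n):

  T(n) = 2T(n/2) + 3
Θ(n)

Master Theorem: a = 2, b = 2, f(n) = 3.
Compute the critical exponent d = log₂(2) = 1.
Compare f(n) = Θ(1) against n^d:
  k = 0 < d = 1, so f(n) = O(n^(d-ε)) — Case 1.
  The recursion cost dominates: T(n) = Θ(n^d) = Θ(n).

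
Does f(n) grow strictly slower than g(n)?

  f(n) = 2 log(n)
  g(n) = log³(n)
True

f(n) = 2 log(n) is O(log n), and g(n) = log³(n) is O(log³ n).
Since O(log n) grows strictly slower than O(log³ n), f(n) = o(g(n)) is true.
This means lim(n→∞) f(n)/g(n) = 0.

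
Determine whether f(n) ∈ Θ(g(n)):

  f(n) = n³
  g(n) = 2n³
True

f(n) = n³ and g(n) = 2n³ are both O(n³).
Since they have the same asymptotic growth rate, f(n) = Θ(g(n)) is true.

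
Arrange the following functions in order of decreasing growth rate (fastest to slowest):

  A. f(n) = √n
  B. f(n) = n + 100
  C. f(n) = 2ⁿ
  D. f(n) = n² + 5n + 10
C > D > B > A

Comparing growth rates:
C = 2ⁿ is O(2ⁿ)
D = n² + 5n + 10 is O(n²)
B = n + 100 is O(n)
A = √n is O(√n)

Therefore, the order from fastest to slowest is: C > D > B > A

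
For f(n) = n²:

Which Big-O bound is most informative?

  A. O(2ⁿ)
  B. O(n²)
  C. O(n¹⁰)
B

f(n) = n² is O(n²).
All listed options are valid Big-O bounds (upper bounds),
but O(n²) is the tightest (smallest valid bound).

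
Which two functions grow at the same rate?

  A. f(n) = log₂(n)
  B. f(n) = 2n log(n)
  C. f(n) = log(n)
A and C

Examining each function:
  A. log₂(n) is O(log n)
  B. 2n log(n) is O(n log n)
  C. log(n) is O(log n)

Functions A and C both have the same complexity class.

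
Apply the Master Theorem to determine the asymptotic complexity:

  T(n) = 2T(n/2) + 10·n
Θ(n log n)

Master Theorem: a = 2, b = 2, f(n) = 10·n.
Compute the critical exponent d = log₂(2) = 1.
Compare f(n) = Θ(n) against n^d:
  k = 1 = d, so f(n) = Θ(n^d) — Case 2.
  Work is balanced across levels: T(n) = Θ(n^d log n) = Θ(n log n).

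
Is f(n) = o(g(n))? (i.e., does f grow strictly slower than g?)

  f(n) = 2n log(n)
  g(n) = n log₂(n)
False

f(n) = 2n log(n) is O(n log n), and g(n) = n log₂(n) is O(n log n).
Since they have the same growth rate, f(n) = o(g(n)) is false.
(f = o(g) requires f to grow strictly slower, not equal.)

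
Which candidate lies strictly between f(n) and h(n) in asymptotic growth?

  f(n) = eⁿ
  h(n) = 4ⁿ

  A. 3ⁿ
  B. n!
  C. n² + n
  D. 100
A

We need g(n) with eⁿ = o(g(n)) and g(n) = o(4ⁿ), i.e. O(eⁿ) ≺ g ≺ O(4ⁿ).
Check each option:
  A. 3ⁿ — O(3ⁿ) is strictly between O(eⁿ) and O(4ⁿ) ✓
  B. n! — O(n!) does not grow strictly slower than h(n)
  C. n² + n — O(n²) does not grow strictly faster than f(n)
  D. 100 — O(1) does not grow strictly faster than f(n)

Only option A (3ⁿ) lies strictly between.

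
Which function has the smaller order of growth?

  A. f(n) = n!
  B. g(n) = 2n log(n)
B

f(n) = n! is O(n!), while g(n) = 2n log(n) is O(n log n).
Since O(n log n) grows slower than O(n!), g(n) is dominated.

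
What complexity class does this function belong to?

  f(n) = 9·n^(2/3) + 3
O(n^(2/3))

The dominant term in 9·n^(2/3) + 3 is 9·n^(2/3), which is Θ(n^(2/3)).
Lower-order terms (3) are asymptotically negligible.
Constants are absorbed, so the tightest bound is O(n^(2/3)).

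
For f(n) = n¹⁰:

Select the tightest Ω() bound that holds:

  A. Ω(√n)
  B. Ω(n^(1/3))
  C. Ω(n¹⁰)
C

f(n) = n¹⁰ is Ω(n¹⁰).
All listed options are valid Big-Ω bounds (lower bounds),
but Ω(n¹⁰) is the tightest (largest valid bound).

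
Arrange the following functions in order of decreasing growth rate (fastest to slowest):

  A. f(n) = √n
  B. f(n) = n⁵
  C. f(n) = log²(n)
B > A > C

Comparing growth rates:
B = n⁵ is O(n⁵)
A = √n is O(√n)
C = log²(n) is O(log² n)

Therefore, the order from fastest to slowest is: B > A > C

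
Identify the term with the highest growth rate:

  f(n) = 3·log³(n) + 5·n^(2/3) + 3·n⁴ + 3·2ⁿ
3·2ⁿ

Looking at each term:
  - 3·log³(n) is O(log³ n)
  - 5·n^(2/3) is O(n^(2/3))
  - 3·n⁴ is O(n⁴)
  - 3·2ⁿ is O(2ⁿ)

The term 3·2ⁿ (O(2ⁿ)) grows fastest and dominates all others.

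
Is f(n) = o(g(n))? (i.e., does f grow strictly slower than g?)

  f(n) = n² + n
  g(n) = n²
False

f(n) = n² + n is O(n²), and g(n) = n² is O(n²).
Since they have the same growth rate, f(n) = o(g(n)) is false.
(f = o(g) requires f to grow strictly slower, not equal.)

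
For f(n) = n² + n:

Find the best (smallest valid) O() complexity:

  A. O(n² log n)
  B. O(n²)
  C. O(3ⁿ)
B

f(n) = n² + n is O(n²).
All listed options are valid Big-O bounds (upper bounds),
but O(n²) is the tightest (smallest valid bound).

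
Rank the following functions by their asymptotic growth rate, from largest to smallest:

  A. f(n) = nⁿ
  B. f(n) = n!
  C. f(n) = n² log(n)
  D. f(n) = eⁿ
A > B > D > C

Comparing growth rates:
A = nⁿ is O(nⁿ)
B = n! is O(n!)
D = eⁿ is O(eⁿ)
C = n² log(n) is O(n² log n)

Therefore, the order from fastest to slowest is: A > B > D > C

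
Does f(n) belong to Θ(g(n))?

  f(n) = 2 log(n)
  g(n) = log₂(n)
True

f(n) = 2 log(n) and g(n) = log₂(n) are both O(log n).
Since they have the same asymptotic growth rate, f(n) = Θ(g(n)) is true.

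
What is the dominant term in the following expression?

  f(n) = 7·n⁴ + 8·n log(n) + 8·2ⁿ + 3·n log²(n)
8·2ⁿ

Looking at each term:
  - 7·n⁴ is O(n⁴)
  - 8·n log(n) is O(n log n)
  - 8·2ⁿ is O(2ⁿ)
  - 3·n log²(n) is O(n log² n)

The term 8·2ⁿ (O(2ⁿ)) grows fastest and dominates all others.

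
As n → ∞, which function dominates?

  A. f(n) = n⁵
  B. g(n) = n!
B

f(n) = n⁵ is O(n⁵), while g(n) = n! is O(n!).
Since O(n!) grows faster than O(n⁵), g(n) dominates.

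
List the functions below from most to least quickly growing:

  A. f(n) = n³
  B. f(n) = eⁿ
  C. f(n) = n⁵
B > C > A

Comparing growth rates:
B = eⁿ is O(eⁿ)
C = n⁵ is O(n⁵)
A = n³ is O(n³)

Therefore, the order from fastest to slowest is: B > C > A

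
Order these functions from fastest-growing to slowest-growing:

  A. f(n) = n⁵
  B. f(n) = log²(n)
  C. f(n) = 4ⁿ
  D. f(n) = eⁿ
C > D > A > B

Comparing growth rates:
C = 4ⁿ is O(4ⁿ)
D = eⁿ is O(eⁿ)
A = n⁵ is O(n⁵)
B = log²(n) is O(log² n)

Therefore, the order from fastest to slowest is: C > D > A > B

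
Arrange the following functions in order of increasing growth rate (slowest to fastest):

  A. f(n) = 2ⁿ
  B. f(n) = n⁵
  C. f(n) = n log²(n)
C < B < A

Comparing growth rates:
C = n log²(n) is O(n log² n)
B = n⁵ is O(n⁵)
A = 2ⁿ is O(2ⁿ)

Therefore, the order from slowest to fastest is: C < B < A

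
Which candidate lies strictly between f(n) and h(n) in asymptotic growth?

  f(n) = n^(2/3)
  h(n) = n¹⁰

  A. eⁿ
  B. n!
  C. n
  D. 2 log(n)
C

We need g(n) with n^(2/3) = o(g(n)) and g(n) = o(n¹⁰), i.e. O(n^(2/3)) ≺ g ≺ O(n¹⁰).
Check each option:
  A. eⁿ — O(eⁿ) does not grow strictly slower than h(n)
  B. n! — O(n!) does not grow strictly slower than h(n)
  C. n — O(n) is strictly between O(n^(2/3)) and O(n¹⁰) ✓
  D. 2 log(n) — O(log n) does not grow strictly faster than f(n)

Only option C (n) lies strictly between.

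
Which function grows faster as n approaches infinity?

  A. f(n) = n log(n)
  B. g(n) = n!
B

f(n) = n log(n) is O(n log n), while g(n) = n! is O(n!).
Since O(n!) grows faster than O(n log n), g(n) dominates.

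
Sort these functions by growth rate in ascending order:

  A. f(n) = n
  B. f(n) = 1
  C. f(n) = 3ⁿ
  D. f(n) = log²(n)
B < D < A < C

Comparing growth rates:
B = 1 is O(1)
D = log²(n) is O(log² n)
A = n is O(n)
C = 3ⁿ is O(3ⁿ)

Therefore, the order from slowest to fastest is: B < D < A < C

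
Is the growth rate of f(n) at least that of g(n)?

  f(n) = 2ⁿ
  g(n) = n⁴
True

f(n) = 2ⁿ is O(2ⁿ), and g(n) = n⁴ is O(n⁴).
Since O(2ⁿ) grows at least as fast as O(n⁴), f(n) = Ω(g(n)) is true.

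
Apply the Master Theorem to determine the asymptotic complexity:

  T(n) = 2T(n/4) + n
Θ(n)

Master Theorem: a = 2, b = 4, f(n) = n.
Compute the critical exponent d = log₄(2) = 0.500.
Compare f(n) = Θ(n) against n^d:
  k = 1 > d = 0.500, so f(n) = Ω(n^(d+ε)) — Case 3.
  Regularity: a·(n/b)^1/n^1 = a/b^1 = 2/4 < 1 ✓.
  The top-level work dominates: T(n) = Θ(f(n)) = Θ(n).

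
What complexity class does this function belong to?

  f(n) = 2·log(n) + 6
O(log n)

The dominant term in 2·log(n) + 6 is 2·log(n), which is Θ(log n).
Lower-order terms (6) are asymptotically negligible.
Constants are absorbed, so the tightest bound is O(log n).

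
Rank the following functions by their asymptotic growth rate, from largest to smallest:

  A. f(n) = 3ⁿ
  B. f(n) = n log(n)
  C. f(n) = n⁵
A > C > B

Comparing growth rates:
A = 3ⁿ is O(3ⁿ)
C = n⁵ is O(n⁵)
B = n log(n) is O(n log n)

Therefore, the order from fastest to slowest is: A > C > B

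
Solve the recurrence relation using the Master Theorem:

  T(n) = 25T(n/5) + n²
Θ(n² log n)

Master Theorem: a = 25, b = 5, f(n) = n².
Compute the critical exponent d = log₅(25) = 2.
Compare f(n) = Θ(n²) against n^d:
  k = 2 = d, so f(n) = Θ(n^d) — Case 2.
  Work is balanced across levels: T(n) = Θ(n^d log n) = Θ(n² log n).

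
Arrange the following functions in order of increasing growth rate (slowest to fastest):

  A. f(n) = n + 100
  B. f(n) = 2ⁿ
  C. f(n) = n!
A < B < C

Comparing growth rates:
A = n + 100 is O(n)
B = 2ⁿ is O(2ⁿ)
C = n! is O(n!)

Therefore, the order from slowest to fastest is: A < B < C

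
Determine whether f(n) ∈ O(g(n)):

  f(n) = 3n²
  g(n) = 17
False

f(n) = 3n² is O(n²), and g(n) = 17 is O(1).
Since O(n²) grows faster than O(1), f(n) = O(g(n)) is false.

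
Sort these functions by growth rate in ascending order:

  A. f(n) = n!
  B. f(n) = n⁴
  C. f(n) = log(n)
C < B < A

Comparing growth rates:
C = log(n) is O(log n)
B = n⁴ is O(n⁴)
A = n! is O(n!)

Therefore, the order from slowest to fastest is: C < B < A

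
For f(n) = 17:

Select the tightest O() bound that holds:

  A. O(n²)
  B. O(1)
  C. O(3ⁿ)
B

f(n) = 17 is O(1).
All listed options are valid Big-O bounds (upper bounds),
but O(1) is the tightest (smallest valid bound).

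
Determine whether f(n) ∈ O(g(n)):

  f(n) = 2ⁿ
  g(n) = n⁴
False

f(n) = 2ⁿ is O(2ⁿ), and g(n) = n⁴ is O(n⁴).
Since O(2ⁿ) grows faster than O(n⁴), f(n) = O(g(n)) is false.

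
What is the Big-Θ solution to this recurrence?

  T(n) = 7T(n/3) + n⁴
Θ(n⁴)

Master Theorem: a = 7, b = 3, f(n) = n⁴.
Compute the critical exponent d = log₃(7) = 1.771.
Compare f(n) = Θ(n⁴) against n^d:
  k = 4 > d = 1.771, so f(n) = Ω(n^(d+ε)) — Case 3.
  Regularity: a·(n/b)^4/n^4 = a/b^4 = 7/81 < 1 ✓.
  The top-level work dominates: T(n) = Θ(f(n)) = Θ(n⁴).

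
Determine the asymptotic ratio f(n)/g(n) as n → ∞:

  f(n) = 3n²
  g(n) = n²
3

Since 3n² and n² have the same growth rate (O(n²)),
the ratio converges to a constant: 3.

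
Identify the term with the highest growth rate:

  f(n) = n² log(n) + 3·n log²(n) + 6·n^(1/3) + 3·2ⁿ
3·2ⁿ

Looking at each term:
  - n² log(n) is O(n² log n)
  - 3·n log²(n) is O(n log² n)
  - 6·n^(1/3) is O(n^(1/3))
  - 3·2ⁿ is O(2ⁿ)

The term 3·2ⁿ (O(2ⁿ)) grows fastest and dominates all others.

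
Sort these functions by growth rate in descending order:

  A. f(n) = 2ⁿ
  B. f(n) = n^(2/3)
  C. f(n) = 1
A > B > C

Comparing growth rates:
A = 2ⁿ is O(2ⁿ)
B = n^(2/3) is O(n^(2/3))
C = 1 is O(1)

Therefore, the order from fastest to slowest is: A > B > C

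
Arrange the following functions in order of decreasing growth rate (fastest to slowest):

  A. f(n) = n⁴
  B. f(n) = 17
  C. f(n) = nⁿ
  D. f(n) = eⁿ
C > D > A > B

Comparing growth rates:
C = nⁿ is O(nⁿ)
D = eⁿ is O(eⁿ)
A = n⁴ is O(n⁴)
B = 17 is O(1)

Therefore, the order from fastest to slowest is: C > D > A > B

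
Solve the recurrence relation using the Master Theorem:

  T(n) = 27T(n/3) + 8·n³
Θ(n³ log n)

Master Theorem: a = 27, b = 3, f(n) = 8·n³.
Compute the critical exponent d = log₃(27) = 3.
Compare f(n) = Θ(n³) against n^d:
  k = 3 = d, so f(n) = Θ(n^d) — Case 2.
  Work is balanced across levels: T(n) = Θ(n^d log n) = Θ(n³ log n).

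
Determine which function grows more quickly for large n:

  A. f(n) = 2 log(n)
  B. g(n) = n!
B

f(n) = 2 log(n) is O(log n), while g(n) = n! is O(n!).
Since O(n!) grows faster than O(log n), g(n) dominates.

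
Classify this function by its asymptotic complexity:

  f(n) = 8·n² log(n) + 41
O(n² log n)

The dominant term in 8·n² log(n) + 41 is 8·n² log(n), which is Θ(n² log n).
Lower-order terms (41) are asymptotically negligible.
Constants are absorbed, so the tightest bound is O(n² log n).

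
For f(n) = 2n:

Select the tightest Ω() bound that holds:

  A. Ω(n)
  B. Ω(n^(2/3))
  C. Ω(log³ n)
A

f(n) = 2n is Ω(n).
All listed options are valid Big-Ω bounds (lower bounds),
but Ω(n) is the tightest (largest valid bound).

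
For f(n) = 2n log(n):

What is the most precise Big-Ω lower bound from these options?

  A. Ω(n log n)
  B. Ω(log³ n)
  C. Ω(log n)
A

f(n) = 2n log(n) is Ω(n log n).
All listed options are valid Big-Ω bounds (lower bounds),
but Ω(n log n) is the tightest (largest valid bound).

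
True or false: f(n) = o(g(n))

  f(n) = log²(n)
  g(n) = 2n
True

f(n) = log²(n) is O(log² n), and g(n) = 2n is O(n).
Since O(log² n) grows strictly slower than O(n), f(n) = o(g(n)) is true.
This means lim(n→∞) f(n)/g(n) = 0.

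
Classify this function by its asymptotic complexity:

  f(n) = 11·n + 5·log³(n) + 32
O(n)

The dominant term in 11·n + 5·log³(n) + 32 is 11·n, which is Θ(n).
Lower-order terms (5·log³(n), 32) are asymptotically negligible.
Constants are absorbed, so the tightest bound is O(n).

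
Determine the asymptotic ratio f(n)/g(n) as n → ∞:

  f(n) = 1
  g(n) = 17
1/17

Since 1 and 17 have the same growth rate (O(1)),
the ratio converges to a constant: 1/17.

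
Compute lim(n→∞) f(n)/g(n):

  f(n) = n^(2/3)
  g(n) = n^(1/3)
∞

Since n^(2/3) (O(n^(2/3))) grows faster than n^(1/3) (O(n^(1/3))),
the ratio f(n)/g(n) → ∞ as n → ∞.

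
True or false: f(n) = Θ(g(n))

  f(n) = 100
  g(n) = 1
True

f(n) = 100 and g(n) = 1 are both O(1).
Since they have the same asymptotic growth rate, f(n) = Θ(g(n)) is true.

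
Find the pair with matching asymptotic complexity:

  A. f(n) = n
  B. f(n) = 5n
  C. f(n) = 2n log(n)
A and B

Examining each function:
  A. n is O(n)
  B. 5n is O(n)
  C. 2n log(n) is O(n log n)

Functions A and B both have the same complexity class.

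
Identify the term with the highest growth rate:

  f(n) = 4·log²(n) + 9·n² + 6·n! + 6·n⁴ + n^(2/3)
6·n!

Looking at each term:
  - 4·log²(n) is O(log² n)
  - 9·n² is O(n²)
  - 6·n! is O(n!)
  - 6·n⁴ is O(n⁴)
  - n^(2/3) is O(n^(2/3))

The term 6·n! (O(n!)) grows fastest and dominates all others.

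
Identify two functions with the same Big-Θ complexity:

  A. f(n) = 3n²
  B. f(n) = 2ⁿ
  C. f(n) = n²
A and C

Examining each function:
  A. 3n² is O(n²)
  B. 2ⁿ is O(2ⁿ)
  C. n² is O(n²)

Functions A and C both have the same complexity class.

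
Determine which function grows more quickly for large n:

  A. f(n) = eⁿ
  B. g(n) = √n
A

f(n) = eⁿ is O(eⁿ), while g(n) = √n is O(√n).
Since O(eⁿ) grows faster than O(√n), f(n) dominates.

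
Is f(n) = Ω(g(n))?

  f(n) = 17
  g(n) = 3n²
False

f(n) = 17 is O(1), and g(n) = 3n² is O(n²).
Since O(1) grows slower than O(n²), f(n) = Ω(g(n)) is false.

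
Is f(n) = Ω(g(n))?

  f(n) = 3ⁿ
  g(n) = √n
True

f(n) = 3ⁿ is O(3ⁿ), and g(n) = √n is O(√n).
Since O(3ⁿ) grows at least as fast as O(√n), f(n) = Ω(g(n)) is true.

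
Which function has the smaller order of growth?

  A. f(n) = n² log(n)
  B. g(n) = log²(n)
B

f(n) = n² log(n) is O(n² log n), while g(n) = log²(n) is O(log² n).
Since O(log² n) grows slower than O(n² log n), g(n) is dominated.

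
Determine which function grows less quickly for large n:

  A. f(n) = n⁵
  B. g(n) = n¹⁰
A

f(n) = n⁵ is O(n⁵), while g(n) = n¹⁰ is O(n¹⁰).
Since O(n⁵) grows slower than O(n¹⁰), f(n) is dominated.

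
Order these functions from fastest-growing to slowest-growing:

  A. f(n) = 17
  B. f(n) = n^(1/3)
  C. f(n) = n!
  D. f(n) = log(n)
C > B > D > A

Comparing growth rates:
C = n! is O(n!)
B = n^(1/3) is O(n^(1/3))
D = log(n) is O(log n)
A = 17 is O(1)

Therefore, the order from fastest to slowest is: C > B > D > A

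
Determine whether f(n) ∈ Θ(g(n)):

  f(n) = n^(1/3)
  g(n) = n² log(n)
False

f(n) = n^(1/3) is O(n^(1/3)), and g(n) = n² log(n) is O(n² log n).
Since they have different growth rates, f(n) = Θ(g(n)) is false.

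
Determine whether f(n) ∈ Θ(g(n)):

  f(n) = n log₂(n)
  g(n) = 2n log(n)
True

f(n) = n log₂(n) and g(n) = 2n log(n) are both O(n log n).
Since they have the same asymptotic growth rate, f(n) = Θ(g(n)) is true.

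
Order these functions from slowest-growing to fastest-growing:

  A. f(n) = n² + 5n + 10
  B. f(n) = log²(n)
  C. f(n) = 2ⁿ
B < A < C

Comparing growth rates:
B = log²(n) is O(log² n)
A = n² + 5n + 10 is O(n²)
C = 2ⁿ is O(2ⁿ)

Therefore, the order from slowest to fastest is: B < A < C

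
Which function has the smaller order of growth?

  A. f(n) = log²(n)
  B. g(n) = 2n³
A

f(n) = log²(n) is O(log² n), while g(n) = 2n³ is O(n³).
Since O(log² n) grows slower than O(n³), f(n) is dominated.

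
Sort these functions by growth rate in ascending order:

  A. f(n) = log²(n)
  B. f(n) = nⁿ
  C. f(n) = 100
C < A < B

Comparing growth rates:
C = 100 is O(1)
A = log²(n) is O(log² n)
B = nⁿ is O(nⁿ)

Therefore, the order from slowest to fastest is: C < A < B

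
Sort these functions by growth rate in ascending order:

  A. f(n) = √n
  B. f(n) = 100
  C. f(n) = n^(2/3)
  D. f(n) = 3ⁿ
B < A < C < D

Comparing growth rates:
B = 100 is O(1)
A = √n is O(√n)
C = n^(2/3) is O(n^(2/3))
D = 3ⁿ is O(3ⁿ)

Therefore, the order from slowest to fastest is: B < A < C < D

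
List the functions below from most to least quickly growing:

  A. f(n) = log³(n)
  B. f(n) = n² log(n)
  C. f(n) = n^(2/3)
B > C > A

Comparing growth rates:
B = n² log(n) is O(n² log n)
C = n^(2/3) is O(n^(2/3))
A = log³(n) is O(log³ n)

Therefore, the order from fastest to slowest is: B > C > A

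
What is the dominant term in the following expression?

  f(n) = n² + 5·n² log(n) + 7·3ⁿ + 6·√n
7·3ⁿ

Looking at each term:
  - n² is O(n²)
  - 5·n² log(n) is O(n² log n)
  - 7·3ⁿ is O(3ⁿ)
  - 6·√n is O(√n)

The term 7·3ⁿ (O(3ⁿ)) grows fastest and dominates all others.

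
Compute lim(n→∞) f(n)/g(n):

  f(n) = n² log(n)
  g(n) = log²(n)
∞

Since n² log(n) (O(n² log n)) grows faster than log²(n) (O(log² n)),
the ratio f(n)/g(n) → ∞ as n → ∞.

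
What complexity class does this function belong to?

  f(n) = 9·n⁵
O(n⁵)

The dominant term in 9·n⁵ is 9·n⁵, which is Θ(n⁵).
Constants are absorbed, so the tightest bound is O(n⁵).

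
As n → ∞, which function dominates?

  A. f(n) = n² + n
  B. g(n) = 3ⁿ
B

f(n) = n² + n is O(n²), while g(n) = 3ⁿ is O(3ⁿ).
Since O(3ⁿ) grows faster than O(n²), g(n) dominates.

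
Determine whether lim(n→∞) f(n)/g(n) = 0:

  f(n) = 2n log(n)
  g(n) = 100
False

f(n) = 2n log(n) is O(n log n), and g(n) = 100 is O(1).
Since O(n log n) grows faster than or equal to O(1), f(n) = o(g(n)) is false.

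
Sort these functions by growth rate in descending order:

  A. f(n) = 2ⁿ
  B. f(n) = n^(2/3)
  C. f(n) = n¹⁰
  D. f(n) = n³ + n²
A > C > D > B

Comparing growth rates:
A = 2ⁿ is O(2ⁿ)
C = n¹⁰ is O(n¹⁰)
D = n³ + n² is O(n³)
B = n^(2/3) is O(n^(2/3))

Therefore, the order from fastest to slowest is: A > C > D > B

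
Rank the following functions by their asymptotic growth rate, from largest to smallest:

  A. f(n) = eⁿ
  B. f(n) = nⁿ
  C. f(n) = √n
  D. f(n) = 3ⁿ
B > D > A > C

Comparing growth rates:
B = nⁿ is O(nⁿ)
D = 3ⁿ is O(3ⁿ)
A = eⁿ is O(eⁿ)
C = √n is O(√n)

Therefore, the order from fastest to slowest is: B > D > A > C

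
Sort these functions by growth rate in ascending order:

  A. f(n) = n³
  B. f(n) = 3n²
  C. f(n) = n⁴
B < A < C

Comparing growth rates:
B = 3n² is O(n²)
A = n³ is O(n³)
C = n⁴ is O(n⁴)

Therefore, the order from slowest to fastest is: B < A < C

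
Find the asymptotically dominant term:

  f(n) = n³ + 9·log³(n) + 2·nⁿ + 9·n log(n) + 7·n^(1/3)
2·nⁿ

Looking at each term:
  - n³ is O(n³)
  - 9·log³(n) is O(log³ n)
  - 2·nⁿ is O(nⁿ)
  - 9·n log(n) is O(n log n)
  - 7·n^(1/3) is O(n^(1/3))

The term 2·nⁿ (O(nⁿ)) grows fastest and dominates all others.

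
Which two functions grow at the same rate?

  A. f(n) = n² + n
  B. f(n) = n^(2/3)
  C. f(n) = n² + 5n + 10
A and C

Examining each function:
  A. n² + n is O(n²)
  B. n^(2/3) is O(n^(2/3))
  C. n² + 5n + 10 is O(n²)

Functions A and C both have the same complexity class.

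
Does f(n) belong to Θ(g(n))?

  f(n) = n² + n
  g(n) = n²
True

f(n) = n² + n and g(n) = n² are both O(n²).
Since they have the same asymptotic growth rate, f(n) = Θ(g(n)) is true.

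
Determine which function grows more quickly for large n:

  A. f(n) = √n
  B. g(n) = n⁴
B

f(n) = √n is O(√n), while g(n) = n⁴ is O(n⁴).
Since O(n⁴) grows faster than O(√n), g(n) dominates.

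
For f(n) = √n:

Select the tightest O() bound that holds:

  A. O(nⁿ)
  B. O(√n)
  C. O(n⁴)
B

f(n) = √n is O(√n).
All listed options are valid Big-O bounds (upper bounds),
but O(√n) is the tightest (smallest valid bound).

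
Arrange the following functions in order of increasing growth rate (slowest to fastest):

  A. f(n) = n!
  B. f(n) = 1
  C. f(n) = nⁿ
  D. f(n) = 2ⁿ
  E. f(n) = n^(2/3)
B < E < D < A < C

Comparing growth rates:
B = 1 is O(1)
E = n^(2/3) is O(n^(2/3))
D = 2ⁿ is O(2ⁿ)
A = n! is O(n!)
C = nⁿ is O(nⁿ)

Therefore, the order from slowest to fastest is: B < E < D < A < C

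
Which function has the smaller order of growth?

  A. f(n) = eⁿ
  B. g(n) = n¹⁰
B

f(n) = eⁿ is O(eⁿ), while g(n) = n¹⁰ is O(n¹⁰).
Since O(n¹⁰) grows slower than O(eⁿ), g(n) is dominated.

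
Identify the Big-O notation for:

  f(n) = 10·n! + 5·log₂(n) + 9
O(n!)

The dominant term in 10·n! + 5·log₂(n) + 9 is 10·n!, which is Θ(n!).
Lower-order terms (5·log₂(n), 9) are asymptotically negligible.
Constants are absorbed, so the tightest bound is O(n!).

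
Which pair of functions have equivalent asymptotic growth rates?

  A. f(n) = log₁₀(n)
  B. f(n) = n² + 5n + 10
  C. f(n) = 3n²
B and C

Examining each function:
  A. log₁₀(n) is O(log n)
  B. n² + 5n + 10 is O(n²)
  C. 3n² is O(n²)

Functions B and C both have the same complexity class.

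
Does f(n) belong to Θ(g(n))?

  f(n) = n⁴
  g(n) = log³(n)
False

f(n) = n⁴ is O(n⁴), and g(n) = log³(n) is O(log³ n).
Since they have different growth rates, f(n) = Θ(g(n)) is false.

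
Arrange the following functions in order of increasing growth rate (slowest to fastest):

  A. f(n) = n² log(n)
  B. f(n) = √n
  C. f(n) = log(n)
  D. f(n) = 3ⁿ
C < B < A < D

Comparing growth rates:
C = log(n) is O(log n)
B = √n is O(√n)
A = n² log(n) is O(n² log n)
D = 3ⁿ is O(3ⁿ)

Therefore, the order from slowest to fastest is: C < B < A < D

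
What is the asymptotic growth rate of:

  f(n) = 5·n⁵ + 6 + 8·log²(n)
Θ(n⁵)

Order the terms by growth rate: 6 ≺ 8·log²(n) ≺ 5·n⁵.
The fastest-growing term 5·n⁵ dominates as n → ∞; dropping its constant factor gives Θ(n⁵).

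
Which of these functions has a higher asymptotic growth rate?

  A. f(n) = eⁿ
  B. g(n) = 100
A

f(n) = eⁿ is O(eⁿ), while g(n) = 100 is O(1).
Since O(eⁿ) grows faster than O(1), f(n) dominates.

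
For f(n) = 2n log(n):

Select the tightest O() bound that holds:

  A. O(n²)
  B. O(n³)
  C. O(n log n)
C

f(n) = 2n log(n) is O(n log n).
All listed options are valid Big-O bounds (upper bounds),
but O(n log n) is the tightest (smallest valid bound).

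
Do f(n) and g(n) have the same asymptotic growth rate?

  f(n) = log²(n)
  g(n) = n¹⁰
False

f(n) = log²(n) is O(log² n), and g(n) = n¹⁰ is O(n¹⁰).
Since they have different growth rates, f(n) = Θ(g(n)) is false.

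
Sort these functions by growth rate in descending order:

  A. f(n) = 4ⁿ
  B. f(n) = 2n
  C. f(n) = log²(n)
A > B > C

Comparing growth rates:
A = 4ⁿ is O(4ⁿ)
B = 2n is O(n)
C = log²(n) is O(log² n)

Therefore, the order from fastest to slowest is: A > B > C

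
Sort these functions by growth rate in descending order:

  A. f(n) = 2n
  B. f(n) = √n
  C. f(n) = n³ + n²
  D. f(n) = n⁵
D > C > A > B

Comparing growth rates:
D = n⁵ is O(n⁵)
C = n³ + n² is O(n³)
A = 2n is O(n)
B = √n is O(√n)

Therefore, the order from fastest to slowest is: D > C > A > B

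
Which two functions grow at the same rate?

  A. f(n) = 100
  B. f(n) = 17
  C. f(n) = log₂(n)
A and B

Examining each function:
  A. 100 is O(1)
  B. 17 is O(1)
  C. log₂(n) is O(log n)

Functions A and B both have the same complexity class.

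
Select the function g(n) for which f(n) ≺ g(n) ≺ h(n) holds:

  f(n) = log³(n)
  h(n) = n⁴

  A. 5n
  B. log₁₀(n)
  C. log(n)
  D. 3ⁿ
A

We need g(n) with log³(n) = o(g(n)) and g(n) = o(n⁴), i.e. O(log³ n) ≺ g ≺ O(n⁴).
Check each option:
  A. 5n — O(n) is strictly between O(log³ n) and O(n⁴) ✓
  B. log₁₀(n) — O(log n) does not grow strictly faster than f(n)
  C. log(n) — O(log n) does not grow strictly faster than f(n)
  D. 3ⁿ — O(3ⁿ) does not grow strictly slower than h(n)

Only option A (5n) lies strictly between.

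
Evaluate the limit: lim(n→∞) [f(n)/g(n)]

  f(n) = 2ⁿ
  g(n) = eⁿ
0

Since 2ⁿ (O(2ⁿ)) grows slower than eⁿ (O(eⁿ)),
the ratio f(n)/g(n) → 0 as n → ∞.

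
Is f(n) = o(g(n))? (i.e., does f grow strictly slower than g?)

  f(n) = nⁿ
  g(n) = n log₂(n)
False

f(n) = nⁿ is O(nⁿ), and g(n) = n log₂(n) is O(n log n).
Since O(nⁿ) grows faster than or equal to O(n log n), f(n) = o(g(n)) is false.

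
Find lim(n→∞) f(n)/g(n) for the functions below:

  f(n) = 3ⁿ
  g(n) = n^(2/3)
∞

Since 3ⁿ (O(3ⁿ)) grows faster than n^(2/3) (O(n^(2/3))),
the ratio f(n)/g(n) → ∞ as n → ∞.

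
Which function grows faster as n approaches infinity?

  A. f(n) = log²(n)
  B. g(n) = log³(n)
B

f(n) = log²(n) is O(log² n), while g(n) = log³(n) is O(log³ n).
Since O(log³ n) grows faster than O(log² n), g(n) dominates.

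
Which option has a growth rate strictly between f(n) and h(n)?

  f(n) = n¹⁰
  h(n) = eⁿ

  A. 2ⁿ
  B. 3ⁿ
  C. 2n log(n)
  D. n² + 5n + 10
A

We need g(n) with n¹⁰ = o(g(n)) and g(n) = o(eⁿ), i.e. O(n¹⁰) ≺ g ≺ O(eⁿ).
Check each option:
  A. 2ⁿ — O(2ⁿ) is strictly between O(n¹⁰) and O(eⁿ) ✓
  B. 3ⁿ — O(3ⁿ) does not grow strictly slower than h(n)
  C. 2n log(n) — O(n log n) does not grow strictly faster than f(n)
  D. n² + 5n + 10 — O(n²) does not grow strictly faster than f(n)

Only option A (2ⁿ) lies strictly between.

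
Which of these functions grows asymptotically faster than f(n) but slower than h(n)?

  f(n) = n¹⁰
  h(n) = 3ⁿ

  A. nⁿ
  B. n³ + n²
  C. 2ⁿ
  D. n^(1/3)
C

We need g(n) with n¹⁰ = o(g(n)) and g(n) = o(3ⁿ), i.e. O(n¹⁰) ≺ g ≺ O(3ⁿ).
Check each option:
  A. nⁿ — O(nⁿ) does not grow strictly slower than h(n)
  B. n³ + n² — O(n³) does not grow strictly faster than f(n)
  C. 2ⁿ — O(2ⁿ) is strictly between O(n¹⁰) and O(3ⁿ) ✓
  D. n^(1/3) — O(n^(1/3)) does not grow strictly faster than f(n)

Only option C (2ⁿ) lies strictly between.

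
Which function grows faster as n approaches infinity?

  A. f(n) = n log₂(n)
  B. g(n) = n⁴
B

f(n) = n log₂(n) is O(n log n), while g(n) = n⁴ is O(n⁴).
Since O(n⁴) grows faster than O(n log n), g(n) dominates.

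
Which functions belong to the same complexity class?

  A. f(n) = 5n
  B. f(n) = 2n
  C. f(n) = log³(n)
A and B

Examining each function:
  A. 5n is O(n)
  B. 2n is O(n)
  C. log³(n) is O(log³ n)

Functions A and B both have the same complexity class.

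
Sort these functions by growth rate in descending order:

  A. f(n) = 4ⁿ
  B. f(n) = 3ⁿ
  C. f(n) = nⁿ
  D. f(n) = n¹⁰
C > A > B > D

Comparing growth rates:
C = nⁿ is O(nⁿ)
A = 4ⁿ is O(4ⁿ)
B = 3ⁿ is O(3ⁿ)
D = n¹⁰ is O(n¹⁰)

Therefore, the order from fastest to slowest is: C > A > B > D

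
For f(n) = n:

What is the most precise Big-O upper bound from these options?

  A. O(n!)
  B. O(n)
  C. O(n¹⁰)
B

f(n) = n is O(n).
All listed options are valid Big-O bounds (upper bounds),
but O(n) is the tightest (smallest valid bound).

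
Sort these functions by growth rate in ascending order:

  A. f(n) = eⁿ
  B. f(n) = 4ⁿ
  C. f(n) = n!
A < B < C

Comparing growth rates:
A = eⁿ is O(eⁿ)
B = 4ⁿ is O(4ⁿ)
C = n! is O(n!)

Therefore, the order from slowest to fastest is: A < B < C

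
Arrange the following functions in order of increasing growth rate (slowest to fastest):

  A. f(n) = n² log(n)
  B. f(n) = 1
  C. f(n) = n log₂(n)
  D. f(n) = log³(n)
B < D < C < A

Comparing growth rates:
B = 1 is O(1)
D = log³(n) is O(log³ n)
C = n log₂(n) is O(n log n)
A = n² log(n) is O(n² log n)

Therefore, the order from slowest to fastest is: B < D < C < A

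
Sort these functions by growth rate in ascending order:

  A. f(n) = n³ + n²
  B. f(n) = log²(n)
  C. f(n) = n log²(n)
B < C < A

Comparing growth rates:
B = log²(n) is O(log² n)
C = n log²(n) is O(n log² n)
A = n³ + n² is O(n³)

Therefore, the order from slowest to fastest is: B < C < A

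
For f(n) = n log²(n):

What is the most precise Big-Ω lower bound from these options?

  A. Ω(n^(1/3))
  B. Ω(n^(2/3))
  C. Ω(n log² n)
C

f(n) = n log²(n) is Ω(n log² n).
All listed options are valid Big-Ω bounds (lower bounds),
but Ω(n log² n) is the tightest (largest valid bound).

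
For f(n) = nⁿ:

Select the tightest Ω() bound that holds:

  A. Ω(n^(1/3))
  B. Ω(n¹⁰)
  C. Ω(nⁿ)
C

f(n) = nⁿ is Ω(nⁿ).
All listed options are valid Big-Ω bounds (lower bounds),
but Ω(nⁿ) is the tightest (largest valid bound).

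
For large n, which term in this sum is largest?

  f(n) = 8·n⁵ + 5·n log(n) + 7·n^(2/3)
8·n⁵

Looking at each term:
  - 8·n⁵ is O(n⁵)
  - 5·n log(n) is O(n log n)
  - 7·n^(2/3) is O(n^(2/3))

The term 8·n⁵ (O(n⁵)) grows fastest and dominates all others.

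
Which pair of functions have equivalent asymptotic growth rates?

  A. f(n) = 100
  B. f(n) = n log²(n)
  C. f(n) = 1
A and C

Examining each function:
  A. 100 is O(1)
  B. n log²(n) is O(n log² n)
  C. 1 is O(1)

Functions A and C both have the same complexity class.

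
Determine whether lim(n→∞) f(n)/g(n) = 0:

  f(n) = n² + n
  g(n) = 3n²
False

f(n) = n² + n is O(n²), and g(n) = 3n² is O(n²).
Since they have the same growth rate, f(n) = o(g(n)) is false.
(f = o(g) requires f to grow strictly slower, not equal.)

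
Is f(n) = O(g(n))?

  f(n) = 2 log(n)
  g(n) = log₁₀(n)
True

f(n) = 2 log(n) and g(n) = log₁₀(n) are both O(log n).
Big-O permits equal growth rates (f ≤ c·g for some c), so f(n) = O(g(n)) is true.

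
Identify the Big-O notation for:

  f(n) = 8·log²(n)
O(log² n)

The dominant term in 8·log²(n) is 8·log²(n), which is Θ(log² n).
Constants are absorbed, so the tightest bound is O(log² n).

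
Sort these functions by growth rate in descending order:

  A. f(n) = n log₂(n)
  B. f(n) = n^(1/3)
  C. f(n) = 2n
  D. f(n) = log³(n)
A > C > B > D

Comparing growth rates:
A = n log₂(n) is O(n log n)
C = 2n is O(n)
B = n^(1/3) is O(n^(1/3))
D = log³(n) is O(log³ n)

Therefore, the order from fastest to slowest is: A > C > B > D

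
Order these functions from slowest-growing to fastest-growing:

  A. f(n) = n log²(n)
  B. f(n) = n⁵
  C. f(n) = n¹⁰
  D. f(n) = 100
D < A < B < C

Comparing growth rates:
D = 100 is O(1)
A = n log²(n) is O(n log² n)
B = n⁵ is O(n⁵)
C = n¹⁰ is O(n¹⁰)

Therefore, the order from slowest to fastest is: D < A < B < C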